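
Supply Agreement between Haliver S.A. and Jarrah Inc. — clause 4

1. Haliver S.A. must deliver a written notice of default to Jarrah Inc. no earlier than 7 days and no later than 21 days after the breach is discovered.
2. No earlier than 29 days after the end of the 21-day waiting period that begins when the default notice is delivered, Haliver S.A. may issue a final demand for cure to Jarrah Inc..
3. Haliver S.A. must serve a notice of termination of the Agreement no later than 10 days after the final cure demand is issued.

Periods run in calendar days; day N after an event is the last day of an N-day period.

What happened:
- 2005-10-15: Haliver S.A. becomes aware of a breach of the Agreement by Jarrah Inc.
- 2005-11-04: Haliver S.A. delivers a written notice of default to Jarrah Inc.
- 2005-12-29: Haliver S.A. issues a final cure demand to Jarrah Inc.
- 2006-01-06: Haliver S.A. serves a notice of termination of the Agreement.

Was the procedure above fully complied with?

Step 1 — 7 and 21 days from 2005-10-15 (when the breach is discovered) are 2005-10-22 and 2005-11-05 respectively; done 2005-11-04 — within the window.
Step 2 — must wait 29 days from 2005-11-25 (end of the 21-day waiting period, which began when the default notice is delivered on 2005-11-04), so not before 2005-12-24; done 2005-12-29 — permitted.
Step 3 — counting 10 days from 2005-12-29 (when the final cure demand is issued) gives a deadline of 2006-01-08; 2006-01-06 is within that limit.

Yes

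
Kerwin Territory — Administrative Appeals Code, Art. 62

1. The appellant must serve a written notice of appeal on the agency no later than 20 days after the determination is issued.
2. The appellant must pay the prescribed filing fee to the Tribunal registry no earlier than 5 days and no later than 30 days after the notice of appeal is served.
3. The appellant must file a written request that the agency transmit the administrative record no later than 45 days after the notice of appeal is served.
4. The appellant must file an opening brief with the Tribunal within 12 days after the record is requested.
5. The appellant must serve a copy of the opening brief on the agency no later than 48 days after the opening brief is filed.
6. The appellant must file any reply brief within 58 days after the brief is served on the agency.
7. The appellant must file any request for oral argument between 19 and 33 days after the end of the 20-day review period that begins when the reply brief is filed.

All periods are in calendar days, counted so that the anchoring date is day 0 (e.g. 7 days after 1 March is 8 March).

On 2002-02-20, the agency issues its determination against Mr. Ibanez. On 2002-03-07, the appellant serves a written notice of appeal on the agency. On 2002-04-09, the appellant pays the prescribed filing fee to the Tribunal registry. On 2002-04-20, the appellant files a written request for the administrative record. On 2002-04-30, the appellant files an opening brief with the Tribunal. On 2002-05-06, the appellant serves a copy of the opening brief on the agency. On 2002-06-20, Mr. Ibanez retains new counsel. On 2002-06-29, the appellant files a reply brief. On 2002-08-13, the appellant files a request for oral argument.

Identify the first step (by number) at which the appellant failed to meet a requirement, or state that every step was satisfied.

Step 2

(1) due by 2002-02-20 + 20 days = 2002-03-12; 2002-03-07 is within that limit.
(2) the permitted window runs from 2002-03-07 + 5 = 2002-03-12 to 2002-03-07 + 30 = 2002-04-06; 2002-04-09 is 3 days past the end of the window.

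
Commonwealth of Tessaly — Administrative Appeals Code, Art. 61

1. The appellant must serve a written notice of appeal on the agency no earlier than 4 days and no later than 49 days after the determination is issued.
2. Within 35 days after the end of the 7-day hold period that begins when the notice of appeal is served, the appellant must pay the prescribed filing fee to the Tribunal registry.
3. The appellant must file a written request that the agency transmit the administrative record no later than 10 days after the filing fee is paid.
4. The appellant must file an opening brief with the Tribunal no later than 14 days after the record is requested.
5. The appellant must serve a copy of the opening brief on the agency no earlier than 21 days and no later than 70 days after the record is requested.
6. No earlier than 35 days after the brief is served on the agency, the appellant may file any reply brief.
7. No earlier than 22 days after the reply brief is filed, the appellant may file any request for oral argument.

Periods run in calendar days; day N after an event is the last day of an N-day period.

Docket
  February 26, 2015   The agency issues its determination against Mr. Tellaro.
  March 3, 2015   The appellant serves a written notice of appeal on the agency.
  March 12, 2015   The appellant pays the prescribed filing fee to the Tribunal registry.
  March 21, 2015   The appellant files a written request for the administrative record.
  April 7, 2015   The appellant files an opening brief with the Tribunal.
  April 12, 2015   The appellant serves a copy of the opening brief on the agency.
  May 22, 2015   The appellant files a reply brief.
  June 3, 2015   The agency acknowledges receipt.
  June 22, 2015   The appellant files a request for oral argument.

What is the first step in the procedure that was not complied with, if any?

Step 1: the window is 4–49 days after February 26, 2015 (when the determination is issued), so March 2, 2015 through April 16, 2015; done March 3, 2015, which is between those dates.
Step 2: 35 days after March 10, 2015 (end of the 7-day hold period, which began when the notice of appeal is served on March 3, 2015) is April 14, 2015; completed March 12, 2015, before the deadline.
Step 3: 10 days after March 12, 2015 (when the filing fee is paid) is March 22, 2015; completed March 21, 2015, before the deadline.
Step 4: 14 days after March 21, 2015 (when the record is requested) is April 4, 2015; not done until April 7, 2015, 3 days after the deadline.
Later steps need not be reached.

Step 4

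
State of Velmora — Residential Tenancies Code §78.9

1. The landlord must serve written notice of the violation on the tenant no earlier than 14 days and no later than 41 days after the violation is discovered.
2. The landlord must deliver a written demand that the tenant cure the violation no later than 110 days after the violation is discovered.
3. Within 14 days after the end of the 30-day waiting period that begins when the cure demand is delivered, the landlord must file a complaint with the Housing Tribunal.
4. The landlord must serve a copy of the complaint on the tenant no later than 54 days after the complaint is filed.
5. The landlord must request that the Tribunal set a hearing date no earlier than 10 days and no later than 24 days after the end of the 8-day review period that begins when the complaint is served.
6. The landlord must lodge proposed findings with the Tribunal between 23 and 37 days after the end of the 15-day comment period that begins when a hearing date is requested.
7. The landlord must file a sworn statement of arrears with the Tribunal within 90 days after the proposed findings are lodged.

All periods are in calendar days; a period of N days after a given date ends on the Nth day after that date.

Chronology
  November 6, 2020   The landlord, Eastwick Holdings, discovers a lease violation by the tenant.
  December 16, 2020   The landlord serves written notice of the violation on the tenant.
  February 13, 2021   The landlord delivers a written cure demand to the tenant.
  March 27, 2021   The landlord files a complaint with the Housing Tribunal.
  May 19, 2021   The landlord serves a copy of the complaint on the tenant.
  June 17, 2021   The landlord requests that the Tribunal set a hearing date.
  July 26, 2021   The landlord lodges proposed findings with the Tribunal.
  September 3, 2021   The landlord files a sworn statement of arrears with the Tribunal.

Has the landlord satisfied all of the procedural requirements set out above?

Yes

Step 1: the window is 14–41 days after November 6, 2020 (when the violation is discovered), so November 20, 2020 through December 17, 2020; done December 16, 2020 — within the window.
Step 2: 110 days after November 6, 2020 (when the violation is discovered) is February 24, 2021; February 13, 2021 is within that limit.
Step 3: 14 days after March 15, 2021 (end of the 30-day waiting period, which began when the cure demand is delivered on February 13, 2021) is March 29, 2021; completed March 27, 2021, before the deadline.
Step 4: 54 days after March 27, 2021 (when the complaint is filed) is May 20, 2021; May 19, 2021 is within that limit.
Step 5: the window is 10–24 days after May 27, 2021 (end of the 8-day review period, which began when the complaint is served on May 19, 2021), so June 6, 2021 through June 20, 2021; done June 17, 2021, which is between those dates.
Step 6: the window is 23–37 days after July 2, 2021 (end of the 15-day comment period, which began when a hearing date is requested on June 17, 2021), so July 25, 2021 through August 8, 2021; July 26, 2021 falls inside that range.
Step 7: 90 days after July 26, 2021 (when the proposed findings are lodged) is October 24, 2021; completed September 3, 2021, before the deadline.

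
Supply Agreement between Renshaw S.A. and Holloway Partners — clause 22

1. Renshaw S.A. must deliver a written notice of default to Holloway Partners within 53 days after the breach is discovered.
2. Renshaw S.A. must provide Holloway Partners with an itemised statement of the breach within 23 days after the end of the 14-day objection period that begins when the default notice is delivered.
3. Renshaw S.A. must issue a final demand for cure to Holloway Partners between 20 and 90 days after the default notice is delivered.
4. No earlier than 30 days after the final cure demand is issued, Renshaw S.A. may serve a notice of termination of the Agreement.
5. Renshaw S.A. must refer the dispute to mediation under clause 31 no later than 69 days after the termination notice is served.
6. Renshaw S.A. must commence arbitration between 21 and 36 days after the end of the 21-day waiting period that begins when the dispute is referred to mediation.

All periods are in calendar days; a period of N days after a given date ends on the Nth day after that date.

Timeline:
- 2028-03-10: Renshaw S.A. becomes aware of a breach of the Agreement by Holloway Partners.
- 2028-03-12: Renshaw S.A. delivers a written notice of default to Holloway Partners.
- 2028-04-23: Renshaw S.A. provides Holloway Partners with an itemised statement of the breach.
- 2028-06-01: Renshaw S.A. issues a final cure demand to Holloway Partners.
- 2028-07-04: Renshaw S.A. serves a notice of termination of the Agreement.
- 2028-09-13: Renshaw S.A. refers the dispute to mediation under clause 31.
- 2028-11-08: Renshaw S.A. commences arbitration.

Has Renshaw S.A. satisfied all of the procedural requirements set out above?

(1) due by 2028-03-10 + 53 days = 2028-05-02; done 2028-03-12 — timely.
(2) due by 2028-03-26 + 23 days = 2028-04-18; done 2028-04-23 — 5 days late.
Later steps need not be reached.

No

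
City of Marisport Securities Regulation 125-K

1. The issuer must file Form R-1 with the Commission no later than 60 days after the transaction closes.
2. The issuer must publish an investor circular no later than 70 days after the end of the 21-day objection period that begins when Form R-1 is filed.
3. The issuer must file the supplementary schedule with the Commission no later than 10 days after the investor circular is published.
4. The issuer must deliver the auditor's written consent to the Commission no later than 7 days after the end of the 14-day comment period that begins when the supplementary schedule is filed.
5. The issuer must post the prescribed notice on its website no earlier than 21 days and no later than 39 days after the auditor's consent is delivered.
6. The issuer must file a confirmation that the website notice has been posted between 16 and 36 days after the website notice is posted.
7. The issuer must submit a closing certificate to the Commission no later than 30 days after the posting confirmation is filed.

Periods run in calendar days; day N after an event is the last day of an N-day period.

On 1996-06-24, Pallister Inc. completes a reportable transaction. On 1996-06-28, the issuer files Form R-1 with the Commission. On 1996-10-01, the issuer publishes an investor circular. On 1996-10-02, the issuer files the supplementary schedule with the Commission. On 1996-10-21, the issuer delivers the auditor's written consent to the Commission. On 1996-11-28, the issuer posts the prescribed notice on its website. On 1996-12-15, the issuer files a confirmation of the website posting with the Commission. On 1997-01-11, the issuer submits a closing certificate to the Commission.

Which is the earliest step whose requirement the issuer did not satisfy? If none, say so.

Step 1: 60 days after 1996-06-24 (when the transaction closes) is 1996-08-23; 1996-06-28 is within that limit.
Step 2: 70 days after 1996-07-19 (end of the 21-day objection period, which began when Form R-1 is filed on 1996-06-28) is 1996-09-27; 1996-10-01 misses that deadline by 4 days.
No need to go further; step 2 was not satisfied.

Step 2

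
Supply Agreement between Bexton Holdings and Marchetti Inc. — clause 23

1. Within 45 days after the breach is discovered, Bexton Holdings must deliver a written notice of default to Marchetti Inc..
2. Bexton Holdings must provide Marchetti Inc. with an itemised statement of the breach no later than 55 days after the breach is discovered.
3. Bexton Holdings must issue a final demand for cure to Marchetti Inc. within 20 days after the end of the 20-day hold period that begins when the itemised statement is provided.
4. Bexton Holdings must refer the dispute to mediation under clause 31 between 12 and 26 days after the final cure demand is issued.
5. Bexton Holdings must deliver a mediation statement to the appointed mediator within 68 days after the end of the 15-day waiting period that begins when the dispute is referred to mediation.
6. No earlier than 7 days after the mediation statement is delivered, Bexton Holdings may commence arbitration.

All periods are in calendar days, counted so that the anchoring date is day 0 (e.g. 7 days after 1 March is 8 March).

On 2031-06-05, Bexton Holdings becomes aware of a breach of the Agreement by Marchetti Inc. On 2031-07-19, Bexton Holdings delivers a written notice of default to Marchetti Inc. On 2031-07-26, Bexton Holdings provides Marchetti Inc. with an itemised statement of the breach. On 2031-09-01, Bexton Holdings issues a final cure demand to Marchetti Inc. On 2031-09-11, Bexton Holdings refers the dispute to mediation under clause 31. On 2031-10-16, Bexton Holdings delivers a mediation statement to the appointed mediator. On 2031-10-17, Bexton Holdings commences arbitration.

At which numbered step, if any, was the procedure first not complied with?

Step 1: 45 days after 2031-06-05 (when the breach is discovered) is 2031-07-20; done 2031-07-19 — timely.
Step 2: 55 days after 2031-06-05 (when the breach is discovered) is 2031-07-30; completed 2031-07-26, before the deadline.
Step 3: 20 days after 2031-08-15 (end of the 20-day hold period, which began when the itemised statement is provided on 2031-07-26) is 2031-09-04; done 2031-09-01 — timely.
Step 4: the window is 12–26 days after 2031-09-01 (when the final cure demand is issued), so 2031-09-13 through 2031-09-27; done 2031-09-11 — 2 days before the window opened.
No need to go further; step 4 was not satisfied.

Step 4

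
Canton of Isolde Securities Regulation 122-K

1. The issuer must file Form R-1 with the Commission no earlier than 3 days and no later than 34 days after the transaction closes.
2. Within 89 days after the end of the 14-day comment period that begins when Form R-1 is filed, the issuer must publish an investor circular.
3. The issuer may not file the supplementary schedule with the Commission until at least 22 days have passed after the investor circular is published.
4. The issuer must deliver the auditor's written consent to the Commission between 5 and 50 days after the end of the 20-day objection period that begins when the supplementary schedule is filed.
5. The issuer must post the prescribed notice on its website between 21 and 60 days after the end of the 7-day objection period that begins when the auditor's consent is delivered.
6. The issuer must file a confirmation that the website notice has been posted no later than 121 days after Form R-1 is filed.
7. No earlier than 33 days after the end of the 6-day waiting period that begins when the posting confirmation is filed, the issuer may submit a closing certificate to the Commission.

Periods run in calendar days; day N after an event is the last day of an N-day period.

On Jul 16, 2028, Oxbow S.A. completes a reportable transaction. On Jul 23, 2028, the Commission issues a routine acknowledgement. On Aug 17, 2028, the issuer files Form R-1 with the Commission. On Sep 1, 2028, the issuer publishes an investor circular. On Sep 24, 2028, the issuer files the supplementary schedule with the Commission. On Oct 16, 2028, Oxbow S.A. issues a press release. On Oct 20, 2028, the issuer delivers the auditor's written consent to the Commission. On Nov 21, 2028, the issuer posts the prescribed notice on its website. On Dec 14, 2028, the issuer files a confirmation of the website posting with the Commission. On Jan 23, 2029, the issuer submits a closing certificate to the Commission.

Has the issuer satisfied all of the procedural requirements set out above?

(1) the permitted window runs from Jul 16, 2028 + 3 = Jul 19, 2028 to Jul 16, 2028 + 34 = Aug 19, 2028; Aug 17, 2028 falls inside that range.
(2) due by Aug 31, 2028 + 89 days = Nov 28, 2028; Sep 1, 2028 is within that limit.
(3) permitted from Sep 1, 2028 + 22 days = Sep 23, 2028 onward; done Sep 24, 2028, after the minimum wait.
(4) the permitted window runs from Oct 14, 2028 + 5 = Oct 19, 2028 to Oct 14, 2028 + 50 = Dec 3, 2028; done Oct 20, 2028, which is between those dates.
(5) the permitted window runs from Oct 27, 2028 + 21 = Nov 17, 2028 to Oct 27, 2028 + 60 = Dec 26, 2028; done Nov 21, 2028, which is between those dates.
(6) due by Aug 17, 2028 + 121 days = Dec 16, 2028; done Dec 14, 2028 — timely.
(7) permitted from Dec 20, 2028 + 33 days = Jan 22, 2029 onward; done Jan 23, 2029 — permitted.

Yes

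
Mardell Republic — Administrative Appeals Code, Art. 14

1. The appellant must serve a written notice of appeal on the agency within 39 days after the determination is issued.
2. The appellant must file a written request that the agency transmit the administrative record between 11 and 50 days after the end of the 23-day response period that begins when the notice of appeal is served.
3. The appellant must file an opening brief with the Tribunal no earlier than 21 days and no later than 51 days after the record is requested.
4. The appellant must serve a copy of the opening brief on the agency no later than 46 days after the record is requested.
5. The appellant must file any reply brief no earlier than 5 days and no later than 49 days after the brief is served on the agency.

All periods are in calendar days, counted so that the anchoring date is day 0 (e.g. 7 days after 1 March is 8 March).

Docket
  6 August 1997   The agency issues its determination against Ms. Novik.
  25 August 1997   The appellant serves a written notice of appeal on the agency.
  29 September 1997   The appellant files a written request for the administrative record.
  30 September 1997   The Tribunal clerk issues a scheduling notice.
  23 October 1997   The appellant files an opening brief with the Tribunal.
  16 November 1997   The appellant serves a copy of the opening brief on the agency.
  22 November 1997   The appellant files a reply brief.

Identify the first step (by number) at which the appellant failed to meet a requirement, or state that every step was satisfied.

Step 1 — counting 39 days from 6 August 1997 (when the determination is issued) gives a deadline of 14 September 1997; completed 25 August 1997, before the deadline.
Step 2 — 11 and 50 days from 17 September 1997 (end of the 23-day response period, which began when the notice of appeal is served on 25 August 1997) are 28 September 1997 and 6 November 1997 respectively; done 29 September 1997, which is between those dates.
Step 3 — 21 and 51 days from 29 September 1997 (when the record is requested) are 20 October 1997 and 19 November 1997 respectively; done 23 October 1997 — within the window.
Step 4 — counting 46 days from 29 September 1997 (when the record is requested) gives a deadline of 14 November 1997; done 16 November 1997 — 2 days late.
Later steps need not be reached.

Step 4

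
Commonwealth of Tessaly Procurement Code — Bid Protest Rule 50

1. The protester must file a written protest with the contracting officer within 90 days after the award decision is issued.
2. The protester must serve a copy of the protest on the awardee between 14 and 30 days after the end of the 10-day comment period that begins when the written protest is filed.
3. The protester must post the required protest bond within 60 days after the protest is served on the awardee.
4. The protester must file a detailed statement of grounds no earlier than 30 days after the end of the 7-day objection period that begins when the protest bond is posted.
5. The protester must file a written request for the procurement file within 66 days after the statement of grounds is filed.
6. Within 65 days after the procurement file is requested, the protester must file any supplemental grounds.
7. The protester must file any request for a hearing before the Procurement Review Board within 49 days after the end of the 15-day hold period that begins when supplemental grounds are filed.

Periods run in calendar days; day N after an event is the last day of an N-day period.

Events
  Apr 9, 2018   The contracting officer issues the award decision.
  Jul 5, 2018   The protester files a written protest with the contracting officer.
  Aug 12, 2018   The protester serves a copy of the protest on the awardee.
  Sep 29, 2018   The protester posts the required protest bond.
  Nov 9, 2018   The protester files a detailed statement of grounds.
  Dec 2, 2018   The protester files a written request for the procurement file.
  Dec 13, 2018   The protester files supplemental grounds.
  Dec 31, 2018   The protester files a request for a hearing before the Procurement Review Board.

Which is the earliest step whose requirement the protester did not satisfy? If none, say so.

(1) due by Apr 9, 2018 + 90 days = Jul 8, 2018; completed Jul 5, 2018, before the deadline.
(2) the permitted window runs from Jul 15, 2018 + 14 = Jul 29, 2018 to Jul 15, 2018 + 30 = Aug 14, 2018; done Aug 12, 2018 — within the window.
(3) due by Aug 12, 2018 + 60 days = Oct 11, 2018; done Sep 29, 2018 — timely.
(4) permitted from Oct 6, 2018 + 30 days = Nov 5, 2018 onward; done Nov 9, 2018 — permitted.
(5) due by Nov 9, 2018 + 66 days = Jan 14, 2019; Dec 2, 2018 is within that limit.
(6) due by Dec 2, 2018 + 65 days = Feb 5, 2019; completed Dec 13, 2018, before the deadline.
(7) due by Dec 28, 2018 + 49 days = Feb 15, 2019; completed Dec 31, 2018, before the deadline.

None — every step was satisfied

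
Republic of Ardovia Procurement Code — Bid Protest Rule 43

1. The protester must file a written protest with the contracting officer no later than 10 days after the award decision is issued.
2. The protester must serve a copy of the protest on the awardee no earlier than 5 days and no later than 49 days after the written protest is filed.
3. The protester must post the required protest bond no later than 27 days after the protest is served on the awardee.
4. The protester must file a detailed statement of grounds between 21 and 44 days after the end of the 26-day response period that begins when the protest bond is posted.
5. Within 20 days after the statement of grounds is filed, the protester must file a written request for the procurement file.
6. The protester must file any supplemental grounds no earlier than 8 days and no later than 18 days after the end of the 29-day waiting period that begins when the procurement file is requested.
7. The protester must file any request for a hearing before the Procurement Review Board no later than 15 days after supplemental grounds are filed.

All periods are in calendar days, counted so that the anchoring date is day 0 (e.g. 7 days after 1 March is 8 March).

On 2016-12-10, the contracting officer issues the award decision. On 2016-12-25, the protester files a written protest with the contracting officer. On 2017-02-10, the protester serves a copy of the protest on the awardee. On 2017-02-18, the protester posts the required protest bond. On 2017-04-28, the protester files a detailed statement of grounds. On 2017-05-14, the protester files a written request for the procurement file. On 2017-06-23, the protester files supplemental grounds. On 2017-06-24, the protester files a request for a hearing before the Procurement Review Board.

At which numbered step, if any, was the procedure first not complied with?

Step 1

Step 1 — counting 10 days from 2016-12-10 (when the award decision is issued) gives a deadline of 2016-12-20; 2016-12-25 misses that deadline by 5 days.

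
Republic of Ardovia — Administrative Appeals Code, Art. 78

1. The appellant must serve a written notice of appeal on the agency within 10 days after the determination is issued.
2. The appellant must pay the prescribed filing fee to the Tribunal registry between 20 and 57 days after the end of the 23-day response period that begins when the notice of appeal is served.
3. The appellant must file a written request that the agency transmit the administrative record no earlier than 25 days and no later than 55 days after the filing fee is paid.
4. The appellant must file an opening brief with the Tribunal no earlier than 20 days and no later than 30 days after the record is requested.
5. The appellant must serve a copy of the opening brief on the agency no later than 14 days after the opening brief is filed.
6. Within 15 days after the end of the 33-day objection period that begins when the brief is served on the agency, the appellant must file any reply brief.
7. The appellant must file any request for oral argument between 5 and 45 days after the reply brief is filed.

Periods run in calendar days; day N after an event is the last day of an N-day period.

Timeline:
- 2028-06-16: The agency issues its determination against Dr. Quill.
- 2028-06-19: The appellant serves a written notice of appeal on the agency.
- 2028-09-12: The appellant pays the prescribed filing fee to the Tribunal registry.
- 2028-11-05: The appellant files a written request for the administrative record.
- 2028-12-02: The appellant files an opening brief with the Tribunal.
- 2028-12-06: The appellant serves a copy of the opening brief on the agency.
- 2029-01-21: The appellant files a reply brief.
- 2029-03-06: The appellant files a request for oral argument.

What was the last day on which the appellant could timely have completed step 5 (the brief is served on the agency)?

2028-12-16

Step 5 runs from 2028-12-02, when the opening brief is filed. 14 days after 2028-12-02 is 2028-12-16.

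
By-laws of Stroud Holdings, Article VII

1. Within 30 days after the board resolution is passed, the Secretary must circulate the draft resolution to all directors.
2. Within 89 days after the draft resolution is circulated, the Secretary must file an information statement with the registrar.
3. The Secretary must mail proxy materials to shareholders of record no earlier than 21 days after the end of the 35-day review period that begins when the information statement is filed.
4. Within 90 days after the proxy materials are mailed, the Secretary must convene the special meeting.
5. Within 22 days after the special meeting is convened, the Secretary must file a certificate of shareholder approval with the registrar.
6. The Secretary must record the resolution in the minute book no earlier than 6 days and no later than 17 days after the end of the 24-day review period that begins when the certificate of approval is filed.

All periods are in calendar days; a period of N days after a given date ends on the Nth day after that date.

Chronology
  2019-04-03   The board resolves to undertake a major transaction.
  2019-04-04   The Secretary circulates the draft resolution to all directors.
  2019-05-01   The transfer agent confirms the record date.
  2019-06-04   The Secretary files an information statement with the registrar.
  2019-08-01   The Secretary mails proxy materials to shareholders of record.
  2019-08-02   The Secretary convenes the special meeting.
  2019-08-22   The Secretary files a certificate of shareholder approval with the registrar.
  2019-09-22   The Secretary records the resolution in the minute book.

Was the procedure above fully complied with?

Step 1 — counting 30 days from 2019-04-03 (when the board resolution is passed) gives a deadline of 2019-05-03; 2019-04-04 is within that limit.
Step 2 — counting 89 days from 2019-04-04 (when the draft resolution is circulated) gives a deadline of 2019-07-02; completed 2019-06-04, before the deadline.
Step 3 — must wait 21 days from 2019-07-09 (end of the 35-day review period, which began when the information statement is filed on 2019-06-04), so not before 2019-07-30; done 2019-08-01, after the minimum wait.
Step 4 — counting 90 days from 2019-08-01 (when the proxy materials are mailed) gives a deadline of 2019-10-30; 2019-08-02 is within that limit.
Step 5 — counting 22 days from 2019-08-02 (when the special meeting is convened) gives a deadline of 2019-08-24; completed 2019-08-22, before the deadline.
Step 6 — 6 and 17 days from 2019-09-15 (end of the 24-day review period, which began when the certificate of approval is filed on 2019-08-22) are 2019-09-21 and 2019-10-02 respectively; done 2019-09-22, which is between those dates.

Yes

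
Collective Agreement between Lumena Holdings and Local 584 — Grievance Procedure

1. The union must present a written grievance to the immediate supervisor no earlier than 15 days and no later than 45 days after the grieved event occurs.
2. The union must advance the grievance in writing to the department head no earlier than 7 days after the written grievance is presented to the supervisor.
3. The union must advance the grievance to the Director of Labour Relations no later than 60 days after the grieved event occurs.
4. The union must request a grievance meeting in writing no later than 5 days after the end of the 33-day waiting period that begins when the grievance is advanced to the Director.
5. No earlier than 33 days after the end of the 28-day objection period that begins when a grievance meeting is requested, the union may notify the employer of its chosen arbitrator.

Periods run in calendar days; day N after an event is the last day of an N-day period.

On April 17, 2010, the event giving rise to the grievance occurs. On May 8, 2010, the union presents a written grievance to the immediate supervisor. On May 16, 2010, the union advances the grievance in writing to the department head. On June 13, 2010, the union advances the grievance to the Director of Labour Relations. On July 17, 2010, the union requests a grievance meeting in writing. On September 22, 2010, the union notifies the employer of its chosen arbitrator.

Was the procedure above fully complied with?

Yes

Step 1: the window is 15–45 days after April 17, 2010 (when the grieved event occurs), so May 2, 2010 through June 1, 2010; done May 8, 2010, which is between those dates.
Step 2: the earliest permitted date is 7 days after May 8, 2010 (when the written grievance is presented to the supervisor), i.e. May 15, 2010; done May 16, 2010, after the minimum wait.
Step 3: 60 days after April 17, 2010 (when the grieved event occurs) is June 16, 2010; done June 13, 2010 — timely.
Step 4: 5 days after July 16, 2010 (end of the 33-day waiting period, which began when the grievance is advanced to the Director on June 13, 2010) is July 21, 2010; completed July 17, 2010, before the deadline.
Step 5: the earliest permitted date is 33 days after August 14, 2010 (end of the 28-day objection period, which began when a grievance meeting is requested on July 17, 2010), i.e. September 16, 2010; done September 22, 2010 — permitted.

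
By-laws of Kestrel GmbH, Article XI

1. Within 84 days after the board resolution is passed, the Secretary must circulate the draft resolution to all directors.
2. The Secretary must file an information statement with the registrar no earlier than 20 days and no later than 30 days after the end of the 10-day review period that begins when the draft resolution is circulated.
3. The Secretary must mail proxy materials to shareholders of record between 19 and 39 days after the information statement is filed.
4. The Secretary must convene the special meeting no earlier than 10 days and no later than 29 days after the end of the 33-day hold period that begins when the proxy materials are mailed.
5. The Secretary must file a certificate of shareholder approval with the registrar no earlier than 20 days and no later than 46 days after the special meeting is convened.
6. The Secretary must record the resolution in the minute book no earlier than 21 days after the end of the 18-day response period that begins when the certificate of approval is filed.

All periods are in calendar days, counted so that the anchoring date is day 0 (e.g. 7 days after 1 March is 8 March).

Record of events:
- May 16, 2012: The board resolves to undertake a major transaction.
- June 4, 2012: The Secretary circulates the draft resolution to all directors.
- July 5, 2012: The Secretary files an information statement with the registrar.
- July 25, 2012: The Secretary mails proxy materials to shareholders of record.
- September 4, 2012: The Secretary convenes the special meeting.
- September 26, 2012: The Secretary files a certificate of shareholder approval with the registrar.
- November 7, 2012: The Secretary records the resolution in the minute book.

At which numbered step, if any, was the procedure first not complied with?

Step 1: 84 days after May 16, 2012 (when the board resolution is passed) is August 8, 2012; June 4, 2012 is within that limit.
Step 2: the window is 20–30 days after June 14, 2012 (end of the 10-day review period, which began when the draft resolution is circulated on June 4, 2012), so July 4, 2012 through July 14, 2012; done July 5, 2012, which is between those dates.
Step 3: the window is 19–39 days after July 5, 2012 (when the information statement is filed), so July 24, 2012 through August 13, 2012; July 25, 2012 falls inside that range.
Step 4: the window is 10–29 days after August 27, 2012 (end of the 33-day hold period, which began when the proxy materials are mailed on July 25, 2012), so September 6, 2012 through September 25, 2012; September 4, 2012 is 2 days too early.
The procedure was therefore not followed at step 4.

Step 4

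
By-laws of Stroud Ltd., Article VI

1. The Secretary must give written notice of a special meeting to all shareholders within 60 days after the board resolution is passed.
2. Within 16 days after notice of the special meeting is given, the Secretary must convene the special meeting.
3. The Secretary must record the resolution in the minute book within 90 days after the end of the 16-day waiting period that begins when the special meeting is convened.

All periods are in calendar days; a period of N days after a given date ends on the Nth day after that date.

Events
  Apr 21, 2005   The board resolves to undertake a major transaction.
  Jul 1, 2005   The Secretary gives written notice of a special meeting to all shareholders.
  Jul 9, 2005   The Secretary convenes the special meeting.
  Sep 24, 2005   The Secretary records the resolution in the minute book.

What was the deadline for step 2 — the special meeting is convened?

Jul 17, 2005

Step 2 runs from Jul 1, 2005, when notice of the special meeting is given. 16 days after Jul 1, 2005 is Jul 17, 2005.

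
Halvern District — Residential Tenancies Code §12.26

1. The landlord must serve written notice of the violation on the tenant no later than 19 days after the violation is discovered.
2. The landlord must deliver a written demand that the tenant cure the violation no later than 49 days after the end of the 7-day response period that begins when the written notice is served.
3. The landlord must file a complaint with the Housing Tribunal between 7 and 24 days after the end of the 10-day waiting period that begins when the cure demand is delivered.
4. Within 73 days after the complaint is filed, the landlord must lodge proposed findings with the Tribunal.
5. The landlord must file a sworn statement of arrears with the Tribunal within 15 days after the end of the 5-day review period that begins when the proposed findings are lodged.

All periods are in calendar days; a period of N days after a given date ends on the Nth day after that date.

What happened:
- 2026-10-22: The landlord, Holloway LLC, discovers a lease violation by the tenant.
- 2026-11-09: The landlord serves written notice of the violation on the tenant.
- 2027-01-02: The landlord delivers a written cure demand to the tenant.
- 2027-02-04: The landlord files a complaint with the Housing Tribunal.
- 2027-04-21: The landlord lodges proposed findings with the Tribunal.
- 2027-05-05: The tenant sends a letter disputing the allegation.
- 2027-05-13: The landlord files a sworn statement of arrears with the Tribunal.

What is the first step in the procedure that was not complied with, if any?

Step 4

Step 1 — counting 19 days from 2026-10-22 (when the violation is discovered) gives a deadline of 2026-11-10; 2026-11-09 is within that limit.
Step 2 — counting 49 days from 2026-11-16 (end of the 7-day response period, which began when the written notice is served on 2026-11-09) gives a deadline of 2027-01-04; done 2027-01-02 — timely.
Step 3 — 7 and 24 days from 2027-01-12 (end of the 10-day waiting period, which began when the cure demand is delivered on 2027-01-02) are 2027-01-19 and 2027-02-05 respectively; done 2027-02-04, which is between those dates.
Step 4 — counting 73 days from 2027-02-04 (when the complaint is filed) gives a deadline of 2027-04-18; not done until 2027-04-21, 3 days after the deadline.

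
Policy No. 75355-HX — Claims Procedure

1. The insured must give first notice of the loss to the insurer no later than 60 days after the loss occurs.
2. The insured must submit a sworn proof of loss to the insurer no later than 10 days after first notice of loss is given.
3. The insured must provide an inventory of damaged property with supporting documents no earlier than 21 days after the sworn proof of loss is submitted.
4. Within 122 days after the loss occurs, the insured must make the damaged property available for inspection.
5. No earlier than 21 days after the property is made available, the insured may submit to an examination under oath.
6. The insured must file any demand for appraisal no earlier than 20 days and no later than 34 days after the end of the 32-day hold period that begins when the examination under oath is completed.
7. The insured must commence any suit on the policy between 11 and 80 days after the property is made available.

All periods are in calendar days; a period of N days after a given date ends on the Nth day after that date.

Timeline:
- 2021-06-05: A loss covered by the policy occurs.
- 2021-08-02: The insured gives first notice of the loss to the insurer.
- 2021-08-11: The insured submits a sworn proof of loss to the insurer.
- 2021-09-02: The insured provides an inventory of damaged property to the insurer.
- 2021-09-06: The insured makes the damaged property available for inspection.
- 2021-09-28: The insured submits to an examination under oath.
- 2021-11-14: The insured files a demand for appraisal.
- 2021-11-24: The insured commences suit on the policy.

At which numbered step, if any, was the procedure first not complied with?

Step 6

(1) due by 2021-06-05 + 60 days = 2021-08-04; done 2021-08-02 — timely.
(2) due by 2021-08-02 + 10 days = 2021-08-12; completed 2021-08-11, before the deadline.
(3) permitted from 2021-08-11 + 21 days = 2021-09-01 onward; 2021-09-02 is on or after that date.
(4) due by 2021-06-05 + 122 days = 2021-10-05; 2021-09-06 is within that limit.
(5) permitted from 2021-09-06 + 21 days = 2021-09-27 onward; 2021-09-28 is on or after that date.
(6) the permitted window runs from 2021-10-30 + 20 = 2021-11-19 to 2021-10-30 + 34 = 2021-12-03; done 2021-11-14 — 5 days before the window opened.
That is the first point of non-compliance.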